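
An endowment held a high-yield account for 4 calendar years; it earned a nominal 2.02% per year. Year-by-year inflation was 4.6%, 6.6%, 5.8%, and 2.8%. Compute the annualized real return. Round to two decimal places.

Cumulative inflation factor: 1.046 × 1.066 × 1.058 × 1.028 ≈ 1.21274.
Nominal growth factor: 1.08328. Real growth factor = 1.08328 / 1.21274 ≈ 0.89325.
Annualized: 0.89325^(1/4) − 1 ≈ -0.02783.

-2.78%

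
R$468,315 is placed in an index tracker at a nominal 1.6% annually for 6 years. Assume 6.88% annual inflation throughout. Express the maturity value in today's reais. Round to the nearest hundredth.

R$345,558.55

Nominal value at maturity: R$468,315 × (1 + 1.6%)^6 ≈ R$515,110.40.
Price-level factor over 6 years: (1 + 6.88%)^6 ≈ 1.4906602503.
Dividing the nominal maturity value by the price-level factor gives the value in today's money.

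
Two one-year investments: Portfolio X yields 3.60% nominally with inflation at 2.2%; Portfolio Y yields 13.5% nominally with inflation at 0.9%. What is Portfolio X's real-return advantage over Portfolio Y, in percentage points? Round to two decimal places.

Portfolio X real return: 1.0360/1.022 − 1 = 1.370%.
Portfolio Y real return: 1.135/1.009 − 1 = 12.488%.
Difference: 1.370 − 12.488 = -11.118 pp.

-11.12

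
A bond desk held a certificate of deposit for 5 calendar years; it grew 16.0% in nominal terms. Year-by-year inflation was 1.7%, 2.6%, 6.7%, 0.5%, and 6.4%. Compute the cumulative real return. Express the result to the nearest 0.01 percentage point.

Cumulative inflation factor: 1.017 × 1.026 × 1.067 × 1.005 × 1.064 ≈ 1.19053.
Nominal growth factor: 1.16000. Real growth factor = 1.16000 / 1.19053 ≈ 0.97436.
Total real return ≈ -2.5644%.

-2.56%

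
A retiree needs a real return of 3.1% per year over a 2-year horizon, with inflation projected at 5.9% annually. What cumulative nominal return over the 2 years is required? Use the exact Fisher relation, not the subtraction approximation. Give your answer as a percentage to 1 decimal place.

Required annual nominal rate: (1+3.1%)(1+5.9%) − 1 = 9.1829%.
Cumulative over 2 years: (1 + 0.091829)^2 − 1 ≈ 0.19209.

19.2%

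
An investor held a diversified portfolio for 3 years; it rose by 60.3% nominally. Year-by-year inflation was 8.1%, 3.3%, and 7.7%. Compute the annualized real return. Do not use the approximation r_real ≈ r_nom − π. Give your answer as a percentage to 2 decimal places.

Cumulative inflation factor: 1.081 × 1.033 × 1.077 ≈ 1.20266.
Nominal growth factor: 1.60300. Real growth factor = 1.60300 / 1.20266 ≈ 1.33288.
Annualized: 1.33288^(1/3) − 1 ≈ 0.10052.

10.05%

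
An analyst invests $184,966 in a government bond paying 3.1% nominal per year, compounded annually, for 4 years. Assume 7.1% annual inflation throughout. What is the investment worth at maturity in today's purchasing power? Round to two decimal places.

Nominal value at maturity: $184,966 × (1 + 3.1%)^4 ≈ $208,990.51.
Price-level factor over 4 years: (1 + 7.1%)^4 ≈ 1.3157030557.
The maturity value deflated by that factor is the answer in today's purchasing power.

$158,843.22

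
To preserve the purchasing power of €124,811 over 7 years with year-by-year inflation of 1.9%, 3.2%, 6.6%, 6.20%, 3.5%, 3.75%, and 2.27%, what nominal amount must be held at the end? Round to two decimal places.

€163,179.34

Cumulative price-level factor: 1.019 × 1.032 × 1.066 × 1.0620 × 1.035 × 1.0375 × 1.0227 ≈ 1.3074115396.
Multiplying €124,811 by the price-level factor gives the future nominal sum.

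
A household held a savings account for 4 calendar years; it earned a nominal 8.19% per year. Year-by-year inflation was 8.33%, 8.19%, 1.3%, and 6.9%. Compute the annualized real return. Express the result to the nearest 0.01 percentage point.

1.93%

Cumulative inflation factor: 1.0833 × 1.0819 × 1.013 × 1.069 ≈ 1.26918.
Nominal growth factor: 1.37009. Real growth factor = 1.37009 / 1.26918 ≈ 1.07951.
Annualized: 1.07951^(1/4) − 1 ≈ 0.01931.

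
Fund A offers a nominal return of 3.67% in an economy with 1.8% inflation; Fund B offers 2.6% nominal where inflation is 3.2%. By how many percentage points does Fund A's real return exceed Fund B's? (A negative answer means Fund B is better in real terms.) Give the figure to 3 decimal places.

Fund A real return: 1.0367/1.018 − 1 = 1.8369%.
Fund B real return: 1.026/1.032 − 1 = -0.5814%.
Difference: 1.8369 − (-0.5814) = 2.4183 pp.

2.418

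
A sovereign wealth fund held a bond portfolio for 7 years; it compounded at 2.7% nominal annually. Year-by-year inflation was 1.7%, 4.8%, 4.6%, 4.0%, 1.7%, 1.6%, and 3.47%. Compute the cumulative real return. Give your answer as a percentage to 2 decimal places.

-2.79%

Cumulative inflation factor: 1.017 × 1.048 × 1.046 × 1.040 × 1.017 × 1.016 × 1.0347 ≈ 1.23959.
Nominal growth factor: 1.20502. Real growth factor = 1.20502 / 1.23959 ≈ 0.97211.
Total real return ≈ -2.7887%.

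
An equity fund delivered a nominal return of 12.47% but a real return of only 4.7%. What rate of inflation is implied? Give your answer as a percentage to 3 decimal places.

7.421%

From (1+r_nom) = (1+r_real)(1+π), we get 1+π = (1 + 12.47%)/(1 + 4.7%) = 1.1247/1.047 ≈ 1.07421.
So π ≈ 7.4212%.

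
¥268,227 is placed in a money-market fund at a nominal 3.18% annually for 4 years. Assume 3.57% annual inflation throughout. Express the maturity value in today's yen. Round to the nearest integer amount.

¥264,210

Nominal value at maturity: ¥268,227 × (1 + 3.18%)^4 ≈ ¥304,008.
Price-level factor over 4 years: (1 + 3.57%)^4 ≈ 1.1506305615.
The maturity value deflated by that factor is the answer in today's purchasing power.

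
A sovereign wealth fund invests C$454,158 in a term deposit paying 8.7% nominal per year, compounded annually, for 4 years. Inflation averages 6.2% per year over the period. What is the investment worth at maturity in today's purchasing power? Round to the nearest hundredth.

C$498,456.29

Nominal value at maturity: C$454,158 × (1 + 8.7%)^4 ≈ C$634,052.39.
Price-level factor over 4 years: (1 + 6.2%)^4 ≈ 1.2720320883.
The maturity value deflated by that factor is the answer in today's purchasing power.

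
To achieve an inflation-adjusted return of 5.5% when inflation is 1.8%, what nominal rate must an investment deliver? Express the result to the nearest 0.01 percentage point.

7.40%

By the Fisher equation, 1 + r_nom = (1 + 5.5%)(1 + 1.8%) = 1.055 × 1.018 = 1.07399.
So r_nom = 7.399%.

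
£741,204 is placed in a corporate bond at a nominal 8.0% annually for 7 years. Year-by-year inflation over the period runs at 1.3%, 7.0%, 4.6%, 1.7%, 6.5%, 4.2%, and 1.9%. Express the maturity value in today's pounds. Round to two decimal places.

£974,241.60

Nominal value at maturity: £741,204 × (1 + 8.0%)^7 ≈ £1,270,293.40.
Price-level factor over 7 years: 1.013 × 1.070 × 1.046 × 1.017 × 1.065 × 1.042 × 1.019 ≈ 1.3038792417.
The maturity value deflated by that factor is the answer in today's purchasing power.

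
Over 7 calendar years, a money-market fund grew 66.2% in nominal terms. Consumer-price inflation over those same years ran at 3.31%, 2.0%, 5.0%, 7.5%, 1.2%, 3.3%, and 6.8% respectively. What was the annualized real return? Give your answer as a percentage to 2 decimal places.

3.26%

Cumulative inflation factor: 1.0331 × 1.020 × 1.050 × 1.075 × 1.012 × 1.033 × 1.068 ≈ 1.32798.
Nominal growth factor: 1.66200. Real growth factor = 1.66200 / 1.32798 ≈ 1.25152.
Annualized: 1.25152^(1/7) − 1 ≈ 0.03257.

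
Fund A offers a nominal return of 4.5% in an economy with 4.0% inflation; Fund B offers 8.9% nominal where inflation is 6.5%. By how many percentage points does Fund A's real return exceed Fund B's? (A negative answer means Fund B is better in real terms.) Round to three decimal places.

-1.773

Fund A real return: 1.045/1.040 − 1 = 0.4808%.
Fund B real return: 1.089/1.065 − 1 = 2.2535%.
Difference: 0.4808 − 2.2535 = -1.7727 pp.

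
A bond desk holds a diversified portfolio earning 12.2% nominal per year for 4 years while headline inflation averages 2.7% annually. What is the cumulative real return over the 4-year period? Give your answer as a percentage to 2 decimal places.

The annual real rate is (1+12.2%)/(1+2.7%) − 1 = 9.2502%.
Compounded over 4 years: (1 + 0.092502)^4 − 1 ≈ 0.42459.

42.46%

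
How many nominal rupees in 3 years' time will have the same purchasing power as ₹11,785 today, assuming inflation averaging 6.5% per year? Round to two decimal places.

₹14,235.69

Cumulative price-level factor: (1+6.5%)^3 = 1.207949625.
The nominal amount required is ₹11,785 scaled up by that factor.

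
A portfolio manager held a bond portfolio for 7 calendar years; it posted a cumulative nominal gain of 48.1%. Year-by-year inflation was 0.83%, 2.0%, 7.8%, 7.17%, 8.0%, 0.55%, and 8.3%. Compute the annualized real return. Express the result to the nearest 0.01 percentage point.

0.83%

Cumulative inflation factor: 1.0083 × 1.020 × 1.078 × 1.0717 × 1.080 × 1.0055 × 1.083 ≈ 1.39739.
Nominal growth factor: 1.48100. Real growth factor = 1.48100 / 1.39739 ≈ 1.05984.
Annualized: 1.05984^(1/7) − 1 ≈ 0.00834.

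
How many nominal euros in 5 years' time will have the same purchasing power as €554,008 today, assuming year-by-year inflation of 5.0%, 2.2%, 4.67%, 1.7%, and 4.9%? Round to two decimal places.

Cumulative price-level factor: 1.050 × 1.022 × 1.0467 × 1.017 × 1.049 ≈ 1.1982815159.
The nominal amount required is €554,008 scaled up by that factor.

€663,857.55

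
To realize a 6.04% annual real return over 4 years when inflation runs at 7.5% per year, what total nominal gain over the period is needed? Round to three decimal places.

Required annual nominal rate: (1+6.04%)(1+7.5%) − 1 = 13.993%.
Cumulative over 4 years: (1 + 0.13993)^4 − 1 ≈ 0.68855.

68.855%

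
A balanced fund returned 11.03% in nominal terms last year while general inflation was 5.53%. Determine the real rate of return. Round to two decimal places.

Real return via the Fisher equation: (1 + 11.03%)/(1 + 5.53%) − 1 = 1.1103/1.0553 − 1 ≈ 0.05212.

5.21%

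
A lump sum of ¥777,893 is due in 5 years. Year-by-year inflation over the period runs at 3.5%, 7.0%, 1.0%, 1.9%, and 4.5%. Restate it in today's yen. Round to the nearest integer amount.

Price-level factor over 5 years: 1.035 × 1.070 × 1.010 × 1.019 × 1.045 ≈ 1.1910664064.
Purchasing power today: ¥777,893 divided by that factor.

¥653,106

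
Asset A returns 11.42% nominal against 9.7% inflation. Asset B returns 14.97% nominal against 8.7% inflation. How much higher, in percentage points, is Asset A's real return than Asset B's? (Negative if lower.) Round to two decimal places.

-4.20

Asset A real return: 1.1142/1.097 − 1 = 1.568%.
Asset B real return: 1.1497/1.087 − 1 = 5.768%.
Difference: 1.568 − 5.768 = -4.200 pp.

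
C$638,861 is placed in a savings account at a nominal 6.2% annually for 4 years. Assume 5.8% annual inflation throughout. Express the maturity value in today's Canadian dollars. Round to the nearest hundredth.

C$648,577.34

Nominal value at maturity: C$638,861 × (1 + 6.2%)^4 ≈ C$812,651.69.
Price-level factor over 4 years: (1 + 5.8%)^4 ≈ 1.2529757645.
The maturity value deflated by that factor is the answer in today's purchasing power.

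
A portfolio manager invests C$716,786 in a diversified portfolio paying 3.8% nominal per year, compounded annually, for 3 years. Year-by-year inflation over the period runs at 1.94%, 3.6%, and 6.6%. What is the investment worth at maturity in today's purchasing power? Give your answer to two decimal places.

Nominal value at maturity: C$716,786 × (1 + 3.8%)^3 ≈ C$801,644.05.
Price-level factor over 3 years: 1.0194 × 1.036 × 1.066 = 1.1258008944.
The maturity value deflated by that factor is the answer in today's purchasing power.

C$712,065.57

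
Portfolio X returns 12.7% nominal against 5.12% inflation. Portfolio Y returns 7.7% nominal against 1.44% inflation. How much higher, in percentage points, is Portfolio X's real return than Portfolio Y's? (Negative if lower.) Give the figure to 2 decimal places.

1.04

Portfolio X real return: 1.127/1.0512 − 1 = 7.211%.
Portfolio Y real return: 1.077/1.0144 − 1 = 6.171%.
Difference: 7.211 − 6.171 = 1.040 pp.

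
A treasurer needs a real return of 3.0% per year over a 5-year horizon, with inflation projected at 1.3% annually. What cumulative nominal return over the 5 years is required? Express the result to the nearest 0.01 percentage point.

Required annual nominal rate: (1+3.0%)(1+1.3%) − 1 = 4.339%.
Cumulative over 5 years: (1 + 0.04339)^5 − 1 ≈ 0.23661.

23.66%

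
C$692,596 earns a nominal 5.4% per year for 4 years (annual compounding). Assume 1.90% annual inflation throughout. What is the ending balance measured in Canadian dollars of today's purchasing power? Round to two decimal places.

Nominal value at maturity: C$692,596 × (1 + 5.4%)^4 ≈ C$854,756.52.
Price-level factor over 4 years: (1 + 1.90%)^4 ≈ 1.0781935663.
Dividing the nominal maturity value by the price-level factor gives the value in today's money.

C$792,767.22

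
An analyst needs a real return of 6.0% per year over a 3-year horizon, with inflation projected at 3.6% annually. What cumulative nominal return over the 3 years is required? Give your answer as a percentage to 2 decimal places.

Required annual nominal rate: (1+6.0%)(1+3.6%) − 1 = 9.816%.
Cumulative over 3 years: (1 + 0.09816)^3 − 1 ≈ 0.32433.

32.43%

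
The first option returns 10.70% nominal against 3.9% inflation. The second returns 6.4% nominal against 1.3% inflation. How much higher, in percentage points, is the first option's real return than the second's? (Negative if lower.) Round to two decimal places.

1.51

The first option real return: 1.1070/1.039 − 1 = 6.545%.
The second real return: 1.064/1.013 − 1 = 5.035%.
Difference: 6.545 − 5.035 = 1.510 pp.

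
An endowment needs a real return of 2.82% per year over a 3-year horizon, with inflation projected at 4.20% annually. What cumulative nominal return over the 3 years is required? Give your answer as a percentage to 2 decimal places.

22.98%

Required annual nominal rate: (1+2.82%)(1+4.20%) − 1 = 7.13844%.
Cumulative over 3 years: (1 + 0.0713844)^3 − 1 ≈ 0.22980.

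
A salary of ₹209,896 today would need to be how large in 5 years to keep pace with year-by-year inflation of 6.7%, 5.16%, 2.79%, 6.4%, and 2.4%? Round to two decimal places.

₹263,761.63

Cumulative price-level factor: 1.067 × 1.0516 × 1.0279 × 1.064 × 1.024 ≈ 1.2566300693.
The nominal amount required is ₹209,896 scaled up by that factor.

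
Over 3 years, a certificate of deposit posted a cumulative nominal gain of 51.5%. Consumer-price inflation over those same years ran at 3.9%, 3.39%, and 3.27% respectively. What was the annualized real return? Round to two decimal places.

10.95%

Cumulative inflation factor: 1.039 × 1.0339 × 1.0327 ≈ 1.10935.
Nominal growth factor: 1.51500. Real growth factor = 1.51500 / 1.10935 ≈ 1.36567.
Annualized: 1.36567^(1/3) − 1 ≈ 0.10947.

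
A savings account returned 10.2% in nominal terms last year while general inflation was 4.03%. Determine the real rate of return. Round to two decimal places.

Real return via the Fisher equation: (1 + 10.2%)/(1 + 4.03%) − 1 = 1.102/1.0403 − 1 ≈ 0.05931.

5.93%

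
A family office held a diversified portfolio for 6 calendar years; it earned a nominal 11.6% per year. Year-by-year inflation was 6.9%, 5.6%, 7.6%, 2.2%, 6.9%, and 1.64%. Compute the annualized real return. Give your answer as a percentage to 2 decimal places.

Cumulative inflation factor: 1.069 × 1.056 × 1.076 × 1.022 × 1.069 × 1.0164 ≈ 1.34880.
Nominal growth factor: 1.93190. Real growth factor = 1.93190 / 1.34880 ≈ 1.43231.
Annualized: 1.43231^(1/6) − 1 ≈ 0.06171.

6.17%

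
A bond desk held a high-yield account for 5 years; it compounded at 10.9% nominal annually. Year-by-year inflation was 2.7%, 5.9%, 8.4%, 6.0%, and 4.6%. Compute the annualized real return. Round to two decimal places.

5.12%

Cumulative inflation factor: 1.027 × 1.059 × 1.084 × 1.060 × 1.046 ≈ 1.30717.
Nominal growth factor: 1.67748. Real growth factor = 1.67748 / 1.30717 ≈ 1.28329.
Annualized: 1.28329^(1/5) − 1 ≈ 0.05115.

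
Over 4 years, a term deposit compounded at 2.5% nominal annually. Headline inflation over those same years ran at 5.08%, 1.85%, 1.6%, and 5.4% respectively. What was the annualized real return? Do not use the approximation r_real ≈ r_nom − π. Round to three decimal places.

-0.935%

Cumulative inflation factor: 1.0508 × 1.0185 × 1.016 × 1.054 ≈ 1.14608.
Nominal growth factor: 1.10381. Real growth factor = 1.10381 / 1.14608 ≈ 0.96312.
Annualized: 0.96312^(1/4) − 1 ≈ -0.00935.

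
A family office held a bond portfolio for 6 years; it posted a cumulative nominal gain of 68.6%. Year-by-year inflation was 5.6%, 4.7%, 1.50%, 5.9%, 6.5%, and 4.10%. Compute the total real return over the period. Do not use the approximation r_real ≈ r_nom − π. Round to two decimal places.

27.96%

Cumulative inflation factor: 1.056 × 1.047 × 1.0150 × 1.059 × 1.065 × 1.0410 ≈ 1.31757.
Nominal growth factor: 1.68600. Real growth factor = 1.68600 / 1.31757 ≈ 1.27963.
Total real return ≈ 27.9631%.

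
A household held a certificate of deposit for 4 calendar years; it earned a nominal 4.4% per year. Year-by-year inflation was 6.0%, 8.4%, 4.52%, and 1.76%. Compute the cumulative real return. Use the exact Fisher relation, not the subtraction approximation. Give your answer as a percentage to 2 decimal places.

Cumulative inflation factor: 1.060 × 1.084 × 1.0452 × 1.0176 ≈ 1.22211.
Nominal growth factor: 1.18796. Real growth factor = 1.18796 / 1.22211 ≈ 0.97205.
Total real return ≈ -2.7946%.

-2.79%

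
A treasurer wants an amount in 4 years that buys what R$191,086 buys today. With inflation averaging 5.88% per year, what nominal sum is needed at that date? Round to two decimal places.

R$240,151.11

Cumulative price-level factor: (1+5.88%)^4 ≈ 1.2567697838.
The nominal amount required is R$191,086 scaled up by that factor.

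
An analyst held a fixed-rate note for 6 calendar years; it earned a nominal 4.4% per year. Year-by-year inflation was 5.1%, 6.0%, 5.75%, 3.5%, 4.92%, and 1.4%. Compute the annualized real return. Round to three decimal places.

Cumulative inflation factor: 1.051 × 1.060 × 1.0575 × 1.035 × 1.0492 × 1.014 ≈ 1.29726.
Nominal growth factor: 1.29480. Real growth factor = 1.29480 / 1.29726 ≈ 0.99811.
Annualized: 0.99811^(1/6) − 1 ≈ -0.00032.

-0.032%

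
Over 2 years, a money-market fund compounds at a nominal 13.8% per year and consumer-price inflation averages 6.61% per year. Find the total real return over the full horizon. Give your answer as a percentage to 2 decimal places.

The annual real rate is (1+13.8%)/(1+6.61%) − 1 = 6.7442%.
Compounded over 2 years: (1 + 0.067442)^2 − 1 ≈ 0.13943.

13.94%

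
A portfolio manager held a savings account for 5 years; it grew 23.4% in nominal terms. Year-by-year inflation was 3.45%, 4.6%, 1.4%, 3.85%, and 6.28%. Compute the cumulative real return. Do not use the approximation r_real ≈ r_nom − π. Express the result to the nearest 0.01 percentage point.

1.90%

Cumulative inflation factor: 1.0345 × 1.046 × 1.014 × 1.0385 × 1.0628 ≈ 1.21104.
Nominal growth factor: 1.23400. Real growth factor = 1.23400 / 1.21104 ≈ 1.01896.
Total real return ≈ 1.8960%.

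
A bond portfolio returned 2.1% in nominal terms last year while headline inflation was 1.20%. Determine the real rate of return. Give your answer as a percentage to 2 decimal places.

Real return via the Fisher equation: (1 + 2.1%)/(1 + 1.20%) − 1 = 1.021/1.0120 − 1 ≈ 0.00889.

0.89%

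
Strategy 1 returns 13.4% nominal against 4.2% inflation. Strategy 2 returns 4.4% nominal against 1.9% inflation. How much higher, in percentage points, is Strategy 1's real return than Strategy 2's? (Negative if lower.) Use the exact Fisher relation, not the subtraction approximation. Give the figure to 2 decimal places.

6.38

Strategy 1 real return: 1.134/1.042 − 1 = 8.829%.
Strategy 2 real return: 1.044/1.019 − 1 = 2.453%.
Difference: 8.829 − 2.453 = 6.376 pp.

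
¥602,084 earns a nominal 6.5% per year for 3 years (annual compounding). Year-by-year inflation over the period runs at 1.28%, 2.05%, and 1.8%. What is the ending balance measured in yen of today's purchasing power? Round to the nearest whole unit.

Nominal value at maturity: ¥602,084 × (1 + 6.5%)^3 ≈ ¥727,287.
Price-level factor over 3 years: 1.0128 × 1.0205 × 1.018 = 1.0521665232.
The maturity value deflated by that factor is the answer in today's purchasing power.

¥691,228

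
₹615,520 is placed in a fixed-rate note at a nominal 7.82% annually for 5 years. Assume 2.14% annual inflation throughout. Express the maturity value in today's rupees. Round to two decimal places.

Nominal value at maturity: ₹615,520 × (1 + 7.82%)^5 ≈ ₹896,889.22.
Price-level factor over 5 years: (1 + 2.14%)^5 ≈ 1.1116786566.
Dividing the nominal maturity value by the price-level factor gives the value in today's money.

₹806,788.20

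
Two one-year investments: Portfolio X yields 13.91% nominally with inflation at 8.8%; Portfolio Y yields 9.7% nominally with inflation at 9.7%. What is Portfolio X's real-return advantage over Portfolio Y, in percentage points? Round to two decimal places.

Portfolio X real return: 1.1391/1.088 − 1 = 4.697%.
Portfolio Y real return: 1.097/1.097 − 1 = 0.000%.
Difference: 4.697 − 0.000 = 4.697 pp.

4.70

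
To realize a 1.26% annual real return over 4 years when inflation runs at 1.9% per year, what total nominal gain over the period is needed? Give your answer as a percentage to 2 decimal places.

13.36%

Required annual nominal rate: (1+1.26%)(1+1.9%) − 1 = 3.18394%.
Cumulative over 4 years: (1 + 0.0318394)^4 − 1 ≈ 0.13357.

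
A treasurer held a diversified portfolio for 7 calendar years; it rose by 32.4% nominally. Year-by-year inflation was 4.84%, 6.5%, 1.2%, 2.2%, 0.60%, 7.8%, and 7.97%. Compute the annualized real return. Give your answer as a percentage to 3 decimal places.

Cumulative inflation factor: 1.0484 × 1.065 × 1.012 × 1.022 × 1.0060 × 1.078 × 1.0797 ≈ 1.35216.
Nominal growth factor: 1.32400. Real growth factor = 1.32400 / 1.35216 ≈ 0.97917.
Annualized: 0.97917^(1/7) − 1 ≈ -0.00300.

-0.300%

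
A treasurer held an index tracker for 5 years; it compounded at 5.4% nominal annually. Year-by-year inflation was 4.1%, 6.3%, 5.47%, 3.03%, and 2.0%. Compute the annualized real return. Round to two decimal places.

Cumulative inflation factor: 1.041 × 1.063 × 1.0547 × 1.0303 × 1.020 ≈ 1.22653.
Nominal growth factor: 1.30078. Real growth factor = 1.30078 / 1.22653 ≈ 1.06054.
Annualized: 1.06054^(1/5) − 1 ≈ 0.01182.

1.18%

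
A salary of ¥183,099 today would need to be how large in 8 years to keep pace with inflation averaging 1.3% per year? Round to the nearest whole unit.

Cumulative price-level factor: (1+1.3%)^8 ≈ 1.1088570522.
Multiplying ¥183,099 by the price-level factor gives the future nominal sum.

¥203,031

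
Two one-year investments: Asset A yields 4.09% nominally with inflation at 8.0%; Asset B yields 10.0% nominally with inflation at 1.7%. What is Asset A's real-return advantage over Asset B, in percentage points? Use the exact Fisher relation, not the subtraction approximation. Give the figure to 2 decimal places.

-11.78

Asset A real return: 1.0409/1.080 − 1 = -3.620%.
Asset B real return: 1.100/1.017 − 1 = 8.161%.
Difference: -3.620 − 8.161 = -11.781 pp.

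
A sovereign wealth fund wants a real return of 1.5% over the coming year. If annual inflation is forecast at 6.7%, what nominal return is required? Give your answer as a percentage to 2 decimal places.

8.30%

By the Fisher equation, 1 + r_nom = (1 + 1.5%)(1 + 6.7%) = 1.015 × 1.067 = 1.083005.
So r_nom = 8.3005%.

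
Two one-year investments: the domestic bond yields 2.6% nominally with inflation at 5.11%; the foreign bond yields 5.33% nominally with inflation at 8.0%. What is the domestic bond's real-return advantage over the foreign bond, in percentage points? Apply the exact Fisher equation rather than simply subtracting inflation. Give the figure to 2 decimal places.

The domestic bond real return: 1.026/1.0511 − 1 = -2.388%.
The foreign bond real return: 1.0533/1.080 − 1 = -2.472%.
Difference: -2.388 − (-2.472) = 0.084 pp.

0.08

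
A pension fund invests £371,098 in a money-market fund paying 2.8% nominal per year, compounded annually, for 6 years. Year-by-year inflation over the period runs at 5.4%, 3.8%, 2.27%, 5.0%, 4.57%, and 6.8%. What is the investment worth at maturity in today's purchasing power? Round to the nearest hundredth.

Nominal value at maturity: £371,098 × (1 + 2.8%)^6 ≈ £437,972.96.
Price-level factor over 6 years: 1.054 × 1.038 × 1.0227 × 1.050 × 1.0457 × 1.068 ≈ 1.3120605574.
Dividing the nominal maturity value by the price-level factor gives the value in today's money.

£333,805.45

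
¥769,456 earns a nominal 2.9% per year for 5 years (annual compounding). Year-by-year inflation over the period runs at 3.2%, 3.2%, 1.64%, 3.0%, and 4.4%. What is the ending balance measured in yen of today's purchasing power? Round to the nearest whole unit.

¥762,604

Nominal value at maturity: ¥769,456 × (1 + 2.9%)^5 ≈ ¥887,689.
Price-level factor over 5 years: 1.032 × 1.032 × 1.0164 × 1.030 × 1.044 ≈ 1.1640235700.
Dividing the nominal maturity value by the price-level factor gives the value in today's money.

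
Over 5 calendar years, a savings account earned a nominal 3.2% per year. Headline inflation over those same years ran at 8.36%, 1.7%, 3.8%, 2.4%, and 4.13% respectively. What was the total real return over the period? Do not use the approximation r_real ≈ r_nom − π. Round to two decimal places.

Cumulative inflation factor: 1.0836 × 1.017 × 1.038 × 1.024 × 1.0413 ≈ 1.21973.
Nominal growth factor: 1.17057. Real growth factor = 1.17057 / 1.21973 ≈ 0.95970.
Total real return ≈ -4.0300%.

-4.03%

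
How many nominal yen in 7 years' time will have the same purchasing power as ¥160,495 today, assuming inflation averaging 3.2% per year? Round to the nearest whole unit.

Cumulative price-level factor: (1+3.2%)^7 ≈ 1.2466882924.
Multiplying ¥160,495 by the price-level factor gives the future nominal sum.

¥200,087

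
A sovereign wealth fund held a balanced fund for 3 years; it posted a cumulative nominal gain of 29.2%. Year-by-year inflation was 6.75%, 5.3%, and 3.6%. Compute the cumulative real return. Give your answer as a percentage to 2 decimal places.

10.94%

Cumulative inflation factor: 1.0675 × 1.053 × 1.036 ≈ 1.16454.
Nominal growth factor: 1.29200. Real growth factor = 1.29200 / 1.16454 ≈ 1.10945.
Total real return ≈ 10.9447%.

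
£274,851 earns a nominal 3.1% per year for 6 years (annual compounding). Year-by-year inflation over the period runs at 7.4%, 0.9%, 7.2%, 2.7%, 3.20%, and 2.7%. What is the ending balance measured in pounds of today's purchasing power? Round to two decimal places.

£261,058.90

Nominal value at maturity: £274,851 × (1 + 3.1%)^6 ≈ £330,102.88.
Price-level factor over 6 years: 1.074 × 1.009 × 1.072 × 1.027 × 1.0320 × 1.027 ≈ 1.2644766600.
The maturity value deflated by that factor is the answer in today's purchasing power.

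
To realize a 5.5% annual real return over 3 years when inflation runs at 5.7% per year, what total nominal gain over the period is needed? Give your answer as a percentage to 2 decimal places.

38.67%

Required annual nominal rate: (1+5.5%)(1+5.7%) − 1 = 11.5135%.
Cumulative over 3 years: (1 + 0.115135)^3 − 1 ≈ 0.38670.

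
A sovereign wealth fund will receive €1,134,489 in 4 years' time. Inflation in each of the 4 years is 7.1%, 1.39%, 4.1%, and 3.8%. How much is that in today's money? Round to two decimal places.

Price-level factor over 4 years: 1.071 × 1.0139 × 1.041 × 1.038 ≈ 1.1733637769.
Purchasing power today: €1,134,489 divided by that factor.

€966,868.95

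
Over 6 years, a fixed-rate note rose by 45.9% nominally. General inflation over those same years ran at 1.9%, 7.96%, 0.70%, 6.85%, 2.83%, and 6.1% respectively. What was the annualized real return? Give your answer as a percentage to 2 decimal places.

Cumulative inflation factor: 1.019 × 1.0796 × 1.0070 × 1.0685 × 1.0283 × 1.061 ≈ 1.29145.
Nominal growth factor: 1.45900. Real growth factor = 1.45900 / 1.29145 ≈ 1.12974.
Annualized: 1.12974^(1/6) − 1 ≈ 0.02054.

2.05%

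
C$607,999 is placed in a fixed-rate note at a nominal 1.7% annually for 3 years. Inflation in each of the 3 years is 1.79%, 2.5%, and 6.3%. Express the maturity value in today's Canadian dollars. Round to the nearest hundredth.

C$576,638.29

Nominal value at maturity: C$607,999 × (1 + 1.7%)^3 ≈ C$639,537.07.
Price-level factor over 3 years: 1.0179 × 1.025 × 1.063 = 1.1090783925.
Dividing the nominal maturity value by the price-level factor gives the value in today's money.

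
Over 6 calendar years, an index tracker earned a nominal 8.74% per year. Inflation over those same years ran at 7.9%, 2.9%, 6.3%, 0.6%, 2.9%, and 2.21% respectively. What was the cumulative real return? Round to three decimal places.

Cumulative inflation factor: 1.079 × 1.029 × 1.063 × 1.006 × 1.029 × 1.0221 ≈ 1.24875.
Nominal growth factor: 1.65324. Real growth factor = 1.65324 / 1.24875 ≈ 1.32391.
Total real return ≈ 32.3912%.

32.391%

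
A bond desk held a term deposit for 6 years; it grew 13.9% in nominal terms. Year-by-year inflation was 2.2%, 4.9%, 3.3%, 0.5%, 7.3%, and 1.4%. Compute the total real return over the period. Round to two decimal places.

-5.94%

Cumulative inflation factor: 1.022 × 1.049 × 1.033 × 1.005 × 1.073 × 1.014 ≈ 1.21096.
Nominal growth factor: 1.13900. Real growth factor = 1.13900 / 1.21096 ≈ 0.94057.
Total real return ≈ -5.9425%.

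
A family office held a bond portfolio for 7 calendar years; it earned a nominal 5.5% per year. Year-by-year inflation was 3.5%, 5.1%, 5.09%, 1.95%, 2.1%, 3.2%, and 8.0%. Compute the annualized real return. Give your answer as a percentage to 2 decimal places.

1.33%

Cumulative inflation factor: 1.035 × 1.051 × 1.0509 × 1.0195 × 1.021 × 1.032 × 1.080 ≈ 1.32624.
Nominal growth factor: 1.45468. Real growth factor = 1.45468 / 1.32624 ≈ 1.09685.
Annualized: 1.09685^(1/7) − 1 ≈ 0.01329.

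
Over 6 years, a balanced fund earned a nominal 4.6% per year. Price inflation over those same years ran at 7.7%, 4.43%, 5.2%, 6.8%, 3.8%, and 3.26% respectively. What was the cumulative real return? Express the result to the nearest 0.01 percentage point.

Cumulative inflation factor: 1.077 × 1.0443 × 1.052 × 1.068 × 1.038 × 1.0326 ≈ 1.35443.
Nominal growth factor: 1.30976. Real growth factor = 1.30976 / 1.35443 ≈ 0.96701.
Total real return ≈ -3.2986%.

-3.30%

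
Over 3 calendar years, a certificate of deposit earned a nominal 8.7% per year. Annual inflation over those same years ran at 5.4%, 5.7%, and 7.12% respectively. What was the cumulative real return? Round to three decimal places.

7.622%

Cumulative inflation factor: 1.054 × 1.057 × 1.0712 ≈ 1.19340.
Nominal growth factor: 1.28437. Real growth factor = 1.28437 / 1.19340 ≈ 1.07622.
Total real return ≈ 7.6223%.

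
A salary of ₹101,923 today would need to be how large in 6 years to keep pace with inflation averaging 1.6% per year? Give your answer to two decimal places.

Cumulative price-level factor: (1+1.6%)^6 ≈ 1.0999229093.
The nominal amount required is ₹101,923 scaled up by that factor.

₹112,107.44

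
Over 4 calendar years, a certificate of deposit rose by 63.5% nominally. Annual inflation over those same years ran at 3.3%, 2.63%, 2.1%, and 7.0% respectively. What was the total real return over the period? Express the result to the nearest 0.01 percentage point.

41.17%

Cumulative inflation factor: 1.033 × 1.0263 × 1.021 × 1.070 ≈ 1.15820.
Nominal growth factor: 1.63500. Real growth factor = 1.63500 / 1.15820 ≈ 1.41167.
Total real return ≈ 41.1671%.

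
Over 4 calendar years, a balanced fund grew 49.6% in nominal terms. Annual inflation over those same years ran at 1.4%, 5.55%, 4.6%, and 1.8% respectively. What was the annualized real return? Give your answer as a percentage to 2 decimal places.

Cumulative inflation factor: 1.014 × 1.0555 × 1.046 × 1.018 ≈ 1.13966.
Nominal growth factor: 1.49600. Real growth factor = 1.49600 / 1.13966 ≈ 1.31267.
Annualized: 1.31267^(1/4) − 1 ≈ 0.07038.

7.04%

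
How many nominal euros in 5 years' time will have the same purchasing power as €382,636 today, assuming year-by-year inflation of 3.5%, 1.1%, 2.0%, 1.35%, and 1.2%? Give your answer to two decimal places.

€418,872.42

Cumulative price-level factor: 1.035 × 1.011 × 1.020 × 1.0135 × 1.012 ≈ 1.0947020785.
Multiplying €382,636 by the price-level factor gives the future nominal sum.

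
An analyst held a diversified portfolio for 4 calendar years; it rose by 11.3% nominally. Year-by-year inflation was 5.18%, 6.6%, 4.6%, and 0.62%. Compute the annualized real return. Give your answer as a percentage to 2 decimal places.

Cumulative inflation factor: 1.0518 × 1.066 × 1.046 × 1.0062 ≈ 1.18007.
Nominal growth factor: 1.11300. Real growth factor = 1.11300 / 1.18007 ≈ 0.94317.
Annualized: 0.94317^(1/4) − 1 ≈ -0.01452.

-1.45%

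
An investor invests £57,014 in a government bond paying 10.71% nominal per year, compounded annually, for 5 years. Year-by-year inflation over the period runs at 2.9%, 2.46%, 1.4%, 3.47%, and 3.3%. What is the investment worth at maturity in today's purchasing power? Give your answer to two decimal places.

Nominal value at maturity: £57,014 × (1 + 10.71%)^5 ≈ £94,823.45.
Price-level factor over 5 years: 1.029 × 1.0246 × 1.014 × 1.0347 × 1.033 ≈ 1.1426742794.
The maturity value deflated by that factor is the answer in today's purchasing power.

£82,983.80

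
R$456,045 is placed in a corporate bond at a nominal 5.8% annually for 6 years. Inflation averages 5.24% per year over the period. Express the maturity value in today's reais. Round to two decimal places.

R$470,800.23

Nominal value at maturity: R$456,045 × (1 + 5.8%)^6 ≈ R$639,619.51.
Price-level factor over 6 years: (1 + 5.24%)^6 ≈ 1.3585794355.
The maturity value deflated by that factor is the answer in today's purchasing power.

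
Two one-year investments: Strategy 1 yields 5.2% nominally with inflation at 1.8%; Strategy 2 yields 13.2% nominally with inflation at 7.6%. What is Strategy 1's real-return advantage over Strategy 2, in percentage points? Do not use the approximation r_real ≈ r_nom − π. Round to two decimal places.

Strategy 1 real return: 1.052/1.018 − 1 = 3.340%.
Strategy 2 real return: 1.132/1.076 − 1 = 5.204%.
Difference: 3.340 − 5.204 = -1.864 pp.

-1.86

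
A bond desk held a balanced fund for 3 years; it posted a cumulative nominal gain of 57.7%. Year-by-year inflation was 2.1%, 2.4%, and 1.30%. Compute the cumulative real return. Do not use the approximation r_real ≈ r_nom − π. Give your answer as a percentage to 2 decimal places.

Cumulative inflation factor: 1.021 × 1.024 × 1.0130 ≈ 1.05910.
Nominal growth factor: 1.57700. Real growth factor = 1.57700 / 1.05910 ≈ 1.48901.
Total real return ≈ 48.9006%.

48.90%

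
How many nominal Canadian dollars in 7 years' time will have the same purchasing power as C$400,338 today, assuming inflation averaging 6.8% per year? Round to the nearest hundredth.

Cumulative price-level factor: (1+6.8%)^7 ≈ 1.5848886996.
The nominal amount required is C$400,338 scaled up by that factor.

C$634,491.17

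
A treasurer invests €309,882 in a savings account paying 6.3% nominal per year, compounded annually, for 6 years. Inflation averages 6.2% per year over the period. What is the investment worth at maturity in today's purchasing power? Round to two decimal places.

Nominal value at maturity: €309,882 × (1 + 6.3%)^6 ≈ €447,091.01.
Price-level factor over 6 years: (1 + 6.2%)^6 ≈ 1.4346537586.
Dividing the nominal maturity value by the price-level factor gives the value in today's money.

€311,636.87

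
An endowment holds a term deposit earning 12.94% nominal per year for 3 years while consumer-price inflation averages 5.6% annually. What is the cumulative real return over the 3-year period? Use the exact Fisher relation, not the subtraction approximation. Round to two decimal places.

22.34%

The annual real rate is (1+12.94%)/(1+5.6%) − 1 = 6.9508%.
Compounded over 3 years: (1 + 0.069508)^3 − 1 ≈ 0.22335.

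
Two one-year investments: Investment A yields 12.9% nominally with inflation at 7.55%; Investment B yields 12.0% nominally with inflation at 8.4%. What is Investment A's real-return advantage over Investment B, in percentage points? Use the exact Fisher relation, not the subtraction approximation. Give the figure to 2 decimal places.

Investment A real return: 1.129/1.0755 − 1 = 4.974%.
Investment B real return: 1.120/1.084 − 1 = 3.321%.
Difference: 4.974 − 3.321 = 1.653 pp.

1.65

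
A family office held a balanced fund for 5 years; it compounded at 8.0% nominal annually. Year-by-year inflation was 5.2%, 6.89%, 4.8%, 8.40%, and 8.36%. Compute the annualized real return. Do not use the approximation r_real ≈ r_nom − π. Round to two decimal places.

Cumulative inflation factor: 1.052 × 1.0689 × 1.048 × 1.0840 × 1.0836 ≈ 1.38424.
Nominal growth factor: 1.46933. Real growth factor = 1.46933 / 1.38424 ≈ 1.06147.
Annualized: 1.06147^(1/5) − 1 ≈ 0.01200.

1.20%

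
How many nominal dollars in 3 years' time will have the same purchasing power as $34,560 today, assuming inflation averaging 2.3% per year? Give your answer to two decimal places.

$36,999.91

Cumulative price-level factor: (1+2.3%)^3 = 1.070599167.
The nominal amount required is $34,560 scaled up by that factor.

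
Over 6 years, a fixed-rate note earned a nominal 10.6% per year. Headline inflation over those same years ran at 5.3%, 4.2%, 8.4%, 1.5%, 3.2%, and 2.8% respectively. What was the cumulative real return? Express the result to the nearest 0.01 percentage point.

Cumulative inflation factor: 1.053 × 1.042 × 1.084 × 1.015 × 1.032 × 1.028 ≈ 1.28075.
Nominal growth factor: 1.83034. Real growth factor = 1.83034 / 1.28075 ≈ 1.42911.
Total real return ≈ 42.9113%.

42.91%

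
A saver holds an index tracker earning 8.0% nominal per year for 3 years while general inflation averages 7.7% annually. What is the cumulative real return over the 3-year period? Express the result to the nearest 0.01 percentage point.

The annual real rate is (1+8.0%)/(1+7.7%) − 1 = 0.2786%.
Compounded over 3 years: (1 + 0.002786)^3 − 1 ≈ 0.00838.

0.84%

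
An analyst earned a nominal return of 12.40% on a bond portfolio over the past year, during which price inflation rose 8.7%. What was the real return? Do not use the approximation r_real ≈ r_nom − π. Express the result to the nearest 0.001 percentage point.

Real return via the Fisher equation: (1 + 12.40%)/(1 + 8.7%) − 1 = 1.1240/1.087 − 1 ≈ 0.03404.

3.404%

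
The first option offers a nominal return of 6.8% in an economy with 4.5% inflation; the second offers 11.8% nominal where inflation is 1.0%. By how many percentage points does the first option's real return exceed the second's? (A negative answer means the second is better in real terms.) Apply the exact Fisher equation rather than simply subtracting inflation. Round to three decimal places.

-8.492

The first option real return: 1.068/1.045 − 1 = 2.2010%.
The second real return: 1.118/1.010 − 1 = 10.6931%.
Difference: 2.2010 − 10.6931 = -8.4921 pp.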